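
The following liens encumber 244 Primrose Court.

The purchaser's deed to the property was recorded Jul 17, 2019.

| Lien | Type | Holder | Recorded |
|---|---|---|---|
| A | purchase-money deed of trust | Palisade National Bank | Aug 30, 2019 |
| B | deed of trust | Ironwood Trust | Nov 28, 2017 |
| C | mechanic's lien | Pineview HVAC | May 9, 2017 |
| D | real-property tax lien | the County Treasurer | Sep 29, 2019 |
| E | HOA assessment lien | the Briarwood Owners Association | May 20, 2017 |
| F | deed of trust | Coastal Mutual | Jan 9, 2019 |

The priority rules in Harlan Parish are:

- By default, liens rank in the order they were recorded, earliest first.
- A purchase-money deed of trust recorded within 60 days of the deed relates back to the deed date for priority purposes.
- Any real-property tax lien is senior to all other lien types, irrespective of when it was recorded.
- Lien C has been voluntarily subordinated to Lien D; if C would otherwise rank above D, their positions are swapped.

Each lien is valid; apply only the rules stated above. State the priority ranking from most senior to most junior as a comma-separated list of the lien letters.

D, C, E, B, F, A

Adjusting effective dates: A was recorded within the 60-day window, so its effective date is the deed date Jul 17, 2019.
As a real-property tax lien, D is senior to every other lien.
Remaining liens by effective date: C (May 9, 2017), E (May 20, 2017), B (Nov 28, 2017), F (Jan 9, 2019), A (Jul 17, 2019).
C is already junior to D, so the subordination agreement changes nothing.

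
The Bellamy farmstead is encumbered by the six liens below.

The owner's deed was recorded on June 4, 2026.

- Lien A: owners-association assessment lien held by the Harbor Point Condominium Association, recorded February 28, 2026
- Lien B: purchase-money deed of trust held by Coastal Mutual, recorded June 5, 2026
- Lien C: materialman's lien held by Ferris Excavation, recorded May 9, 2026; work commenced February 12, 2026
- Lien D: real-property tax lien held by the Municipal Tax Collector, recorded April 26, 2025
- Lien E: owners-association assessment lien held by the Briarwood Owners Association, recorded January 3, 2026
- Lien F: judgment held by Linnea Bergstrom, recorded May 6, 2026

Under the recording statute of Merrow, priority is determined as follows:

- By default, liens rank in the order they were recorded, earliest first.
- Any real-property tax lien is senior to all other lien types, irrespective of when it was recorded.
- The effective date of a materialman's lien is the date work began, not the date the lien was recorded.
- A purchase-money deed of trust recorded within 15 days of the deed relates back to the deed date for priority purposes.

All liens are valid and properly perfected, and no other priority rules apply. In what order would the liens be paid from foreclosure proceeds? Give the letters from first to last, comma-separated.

Adjusting effective dates: B relates back to the deed date June 4, 2026; C relates back to February 12, 2026 (work commenced).
As a real-property tax lien, D is senior to every other lien.
Among the remaining liens, by effective date: E (January 3, 2026), C (February 12, 2026), A (February 28, 2026), F (May 6, 2026), B (June 4, 2026).

D, E, C, A, F, B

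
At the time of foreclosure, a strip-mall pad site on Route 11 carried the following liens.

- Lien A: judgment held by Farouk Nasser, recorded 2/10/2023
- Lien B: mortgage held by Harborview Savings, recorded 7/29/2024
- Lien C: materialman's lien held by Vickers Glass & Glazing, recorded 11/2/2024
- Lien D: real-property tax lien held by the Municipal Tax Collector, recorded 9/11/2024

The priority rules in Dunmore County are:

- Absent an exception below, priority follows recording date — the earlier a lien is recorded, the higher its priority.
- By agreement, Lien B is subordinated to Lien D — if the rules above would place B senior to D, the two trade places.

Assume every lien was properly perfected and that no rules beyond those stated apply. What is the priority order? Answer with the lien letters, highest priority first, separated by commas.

A, D, B, C

By effective date, earliest first: A (2/10/2023), B (7/29/2024), D (9/11/2024), C (11/2/2024).
B is senior to D before the subordination, so the two trade places.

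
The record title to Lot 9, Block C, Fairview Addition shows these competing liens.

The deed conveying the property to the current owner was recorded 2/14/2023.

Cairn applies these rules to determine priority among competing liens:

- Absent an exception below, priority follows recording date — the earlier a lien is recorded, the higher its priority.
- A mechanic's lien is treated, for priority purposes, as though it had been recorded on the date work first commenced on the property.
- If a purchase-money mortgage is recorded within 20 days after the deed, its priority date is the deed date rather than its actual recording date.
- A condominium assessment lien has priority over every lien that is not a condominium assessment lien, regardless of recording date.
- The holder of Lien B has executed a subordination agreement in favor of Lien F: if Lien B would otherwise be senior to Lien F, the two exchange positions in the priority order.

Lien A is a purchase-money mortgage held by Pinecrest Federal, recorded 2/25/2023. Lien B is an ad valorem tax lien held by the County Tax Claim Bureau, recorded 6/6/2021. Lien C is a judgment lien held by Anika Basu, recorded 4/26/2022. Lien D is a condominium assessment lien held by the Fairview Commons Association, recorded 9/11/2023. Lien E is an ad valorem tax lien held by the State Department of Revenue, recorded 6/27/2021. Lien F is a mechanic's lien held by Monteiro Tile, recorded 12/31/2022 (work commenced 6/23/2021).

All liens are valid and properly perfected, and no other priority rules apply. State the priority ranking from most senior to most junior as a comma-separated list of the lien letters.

D, F, B, E, C, A

Adjusting effective dates: A relates back to the deed date 2/14/2023; F is treated as recorded 6/23/2021, the work-commencement date.
As a condominium assessment lien, D is senior to every other lien.
Among the remaining liens, by effective date: B (6/6/2021), F (6/23/2021), E (6/27/2021), C (4/26/2022), A (2/14/2023).
Because B would otherwise rank above F, the subordination swaps them.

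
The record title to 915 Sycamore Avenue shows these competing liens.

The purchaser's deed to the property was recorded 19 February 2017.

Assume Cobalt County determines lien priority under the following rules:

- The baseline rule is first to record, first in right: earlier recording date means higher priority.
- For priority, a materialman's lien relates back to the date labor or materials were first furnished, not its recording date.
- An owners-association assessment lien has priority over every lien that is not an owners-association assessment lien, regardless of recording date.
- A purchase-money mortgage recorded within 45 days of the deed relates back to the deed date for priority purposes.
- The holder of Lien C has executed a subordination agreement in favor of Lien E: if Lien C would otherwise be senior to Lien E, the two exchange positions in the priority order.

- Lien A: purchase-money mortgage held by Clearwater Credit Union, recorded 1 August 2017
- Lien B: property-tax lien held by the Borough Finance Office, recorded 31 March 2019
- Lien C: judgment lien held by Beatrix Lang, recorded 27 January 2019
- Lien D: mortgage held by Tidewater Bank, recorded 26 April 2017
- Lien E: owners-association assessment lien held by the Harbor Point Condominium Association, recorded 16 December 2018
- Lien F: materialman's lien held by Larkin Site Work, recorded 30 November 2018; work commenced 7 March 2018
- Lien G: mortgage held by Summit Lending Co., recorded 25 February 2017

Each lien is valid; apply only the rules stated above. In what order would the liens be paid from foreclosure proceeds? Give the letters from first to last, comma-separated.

E, G, D, A, F, C, B

Adjusting effective dates: A missed the 45-day window (163 days after the deed), so its recording date stands; F relates back to 7 March 2018 (work commenced).
E is an owners-association assessment lien and takes priority over every other lien.
Remaining liens by effective date: G (25 February 2017), D (26 April 2017), A (1 August 2017), F (7 March 2018), C (27 January 2019), B (31 March 2019).
Since C is not senior to E, the subordination leaves the order unchanged.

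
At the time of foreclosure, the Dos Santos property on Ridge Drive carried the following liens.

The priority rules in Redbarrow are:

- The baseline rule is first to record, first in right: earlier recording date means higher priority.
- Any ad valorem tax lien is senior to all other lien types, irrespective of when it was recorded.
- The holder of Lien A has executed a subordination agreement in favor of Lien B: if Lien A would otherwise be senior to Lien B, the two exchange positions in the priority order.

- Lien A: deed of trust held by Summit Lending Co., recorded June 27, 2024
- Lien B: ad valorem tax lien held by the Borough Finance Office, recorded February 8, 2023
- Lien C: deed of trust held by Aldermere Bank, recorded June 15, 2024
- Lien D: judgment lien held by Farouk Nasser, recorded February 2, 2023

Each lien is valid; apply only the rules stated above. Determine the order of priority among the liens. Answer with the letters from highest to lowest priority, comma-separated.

B, D, C, A

As an ad valorem tax lien, B is senior to every other lien.
Remaining liens by effective date: D (February 2, 2023), C (June 15, 2024), A (June 27, 2024).
A already ranks below B; the subordination has no effect.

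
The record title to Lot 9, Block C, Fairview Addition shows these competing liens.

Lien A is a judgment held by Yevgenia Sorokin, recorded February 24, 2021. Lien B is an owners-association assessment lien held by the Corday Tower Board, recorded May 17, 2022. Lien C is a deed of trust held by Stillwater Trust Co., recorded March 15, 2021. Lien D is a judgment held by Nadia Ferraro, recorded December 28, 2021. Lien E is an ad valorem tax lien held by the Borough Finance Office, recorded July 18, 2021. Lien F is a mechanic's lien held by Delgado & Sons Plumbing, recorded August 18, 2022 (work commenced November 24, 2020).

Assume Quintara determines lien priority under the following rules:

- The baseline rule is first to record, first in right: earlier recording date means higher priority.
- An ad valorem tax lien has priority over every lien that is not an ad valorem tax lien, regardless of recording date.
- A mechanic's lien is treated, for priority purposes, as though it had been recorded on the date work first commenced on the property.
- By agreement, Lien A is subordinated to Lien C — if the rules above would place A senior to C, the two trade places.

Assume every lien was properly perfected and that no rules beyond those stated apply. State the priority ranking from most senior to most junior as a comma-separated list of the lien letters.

First, effective dates: F is treated as recorded November 24, 2020, the work-commencement date.
As an ad valorem tax lien, E is senior to every other lien.
Among the remaining liens, by effective date: F (November 24, 2020), A (February 24, 2021), C (March 15, 2021), D (December 28, 2021), B (May 17, 2022).
Because A would otherwise rank above C, the subordination swaps them.

E, F, C, A, D, B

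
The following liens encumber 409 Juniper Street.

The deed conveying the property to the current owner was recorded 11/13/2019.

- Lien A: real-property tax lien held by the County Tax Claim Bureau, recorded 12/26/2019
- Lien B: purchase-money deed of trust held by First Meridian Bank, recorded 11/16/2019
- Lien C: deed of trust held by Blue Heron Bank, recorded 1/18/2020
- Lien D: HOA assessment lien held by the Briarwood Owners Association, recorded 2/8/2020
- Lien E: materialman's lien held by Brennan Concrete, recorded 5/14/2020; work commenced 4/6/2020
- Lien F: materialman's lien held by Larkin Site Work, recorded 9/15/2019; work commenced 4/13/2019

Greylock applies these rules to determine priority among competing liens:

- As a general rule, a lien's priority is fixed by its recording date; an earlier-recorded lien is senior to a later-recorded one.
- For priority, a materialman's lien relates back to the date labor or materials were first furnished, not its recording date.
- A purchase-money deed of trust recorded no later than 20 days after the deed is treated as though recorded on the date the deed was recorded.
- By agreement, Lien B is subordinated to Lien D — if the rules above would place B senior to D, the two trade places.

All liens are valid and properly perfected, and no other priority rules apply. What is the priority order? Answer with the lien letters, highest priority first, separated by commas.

Effective dates after the stated exceptions: B's effective date is the deed date, 11/13/2019; E is treated as recorded 4/6/2020, the work-commencement date; F relates back to 4/13/2019 (work commenced).
Sorted by effective date: F (4/13/2019), B (11/13/2019), A (12/26/2019), C (1/18/2020), D (2/8/2020), E (4/6/2020).
The subordination applies — B was senior to D — so B and D swap.

F, D, A, C, B, E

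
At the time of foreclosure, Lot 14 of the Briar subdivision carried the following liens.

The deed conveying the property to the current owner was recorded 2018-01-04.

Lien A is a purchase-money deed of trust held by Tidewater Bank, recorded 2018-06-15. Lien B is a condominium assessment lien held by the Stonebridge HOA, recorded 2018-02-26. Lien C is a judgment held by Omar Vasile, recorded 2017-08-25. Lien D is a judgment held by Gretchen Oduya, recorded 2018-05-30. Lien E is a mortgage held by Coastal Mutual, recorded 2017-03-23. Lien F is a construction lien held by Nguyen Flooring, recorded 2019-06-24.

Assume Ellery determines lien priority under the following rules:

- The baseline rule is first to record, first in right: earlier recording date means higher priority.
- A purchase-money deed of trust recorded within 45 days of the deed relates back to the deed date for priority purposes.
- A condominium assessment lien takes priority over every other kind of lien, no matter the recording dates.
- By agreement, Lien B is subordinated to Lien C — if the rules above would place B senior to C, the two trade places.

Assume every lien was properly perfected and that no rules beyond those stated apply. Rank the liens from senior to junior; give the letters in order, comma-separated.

C, E, B, D, A, F

First, effective dates: A missed the 45-day window (162 days after the deed), so its recording date stands.
As a condominium assessment lien, B is senior to every other lien.
Ordering the rest by effective date: E (2017-03-23), C (2017-08-25), D (2018-05-30), A (2018-06-15), F (2019-06-24).
B would otherwise be senior to C, so under the subordination agreement B and C exchange positions.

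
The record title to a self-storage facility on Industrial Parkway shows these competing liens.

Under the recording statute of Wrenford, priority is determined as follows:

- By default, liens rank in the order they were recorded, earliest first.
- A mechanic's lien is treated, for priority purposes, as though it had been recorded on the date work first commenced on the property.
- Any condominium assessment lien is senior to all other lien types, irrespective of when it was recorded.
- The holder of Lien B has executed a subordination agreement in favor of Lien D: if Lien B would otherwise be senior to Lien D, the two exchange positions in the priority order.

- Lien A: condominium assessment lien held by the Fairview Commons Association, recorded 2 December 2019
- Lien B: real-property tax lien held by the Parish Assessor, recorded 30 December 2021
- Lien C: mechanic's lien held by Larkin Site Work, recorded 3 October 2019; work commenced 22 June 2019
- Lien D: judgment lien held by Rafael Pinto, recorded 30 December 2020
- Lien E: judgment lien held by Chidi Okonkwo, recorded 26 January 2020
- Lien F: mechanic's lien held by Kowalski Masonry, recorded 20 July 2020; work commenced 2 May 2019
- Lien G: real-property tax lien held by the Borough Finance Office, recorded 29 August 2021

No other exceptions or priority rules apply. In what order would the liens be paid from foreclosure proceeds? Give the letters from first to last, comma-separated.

First, effective dates: C is treated as recorded 22 June 2019, the work-commencement date; F is treated as recorded 2 May 2019, the work-commencement date.
A, as a condominium assessment lien, has superpriority and ranks first.
The other liens, earliest effective date first: F (2 May 2019), C (22 June 2019), E (26 January 2020), D (30 December 2020), G (29 August 2021), B (30 December 2021).
B already ranks below D; the subordination has no effect.

A, F, C, E, D, G, B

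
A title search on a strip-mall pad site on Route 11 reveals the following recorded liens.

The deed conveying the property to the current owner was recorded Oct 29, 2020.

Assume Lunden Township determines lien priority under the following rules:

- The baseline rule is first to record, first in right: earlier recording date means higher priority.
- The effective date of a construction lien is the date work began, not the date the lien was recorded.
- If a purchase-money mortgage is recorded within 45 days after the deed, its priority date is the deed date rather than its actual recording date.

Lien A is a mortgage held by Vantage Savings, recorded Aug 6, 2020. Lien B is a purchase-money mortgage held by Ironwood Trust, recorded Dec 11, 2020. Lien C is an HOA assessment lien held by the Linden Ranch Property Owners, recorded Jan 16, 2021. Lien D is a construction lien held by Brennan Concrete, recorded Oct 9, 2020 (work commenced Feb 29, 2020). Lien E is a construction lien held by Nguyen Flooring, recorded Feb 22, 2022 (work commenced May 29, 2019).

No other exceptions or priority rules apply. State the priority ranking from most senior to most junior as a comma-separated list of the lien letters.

Effective dates: B was recorded within the 45-day window, so its effective date is the deed date Oct 29, 2020; D is treated as recorded Feb 29, 2020, the work-commencement date; E relates back to May 29, 2019 (work commenced).
By effective date: E (May 29, 2019), D (Feb 29, 2020), A (Aug 6, 2020), B (Oct 29, 2020), C (Jan 16, 2021).

E, D, A, B, C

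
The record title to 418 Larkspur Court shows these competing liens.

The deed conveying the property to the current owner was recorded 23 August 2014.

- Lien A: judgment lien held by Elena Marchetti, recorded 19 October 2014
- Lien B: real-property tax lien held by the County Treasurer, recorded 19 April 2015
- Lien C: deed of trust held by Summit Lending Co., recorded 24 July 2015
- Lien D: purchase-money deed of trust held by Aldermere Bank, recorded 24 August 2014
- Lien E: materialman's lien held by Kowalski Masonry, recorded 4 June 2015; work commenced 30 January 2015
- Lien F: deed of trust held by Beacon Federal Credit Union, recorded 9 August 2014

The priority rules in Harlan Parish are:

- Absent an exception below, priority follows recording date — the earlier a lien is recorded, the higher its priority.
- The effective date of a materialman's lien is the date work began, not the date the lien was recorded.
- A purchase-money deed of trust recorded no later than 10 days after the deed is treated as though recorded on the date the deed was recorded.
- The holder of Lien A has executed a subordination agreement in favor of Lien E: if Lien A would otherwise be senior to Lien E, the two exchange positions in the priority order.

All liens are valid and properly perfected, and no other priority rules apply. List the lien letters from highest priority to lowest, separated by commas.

F, D, E, A, B, C

First, effective dates: D relates back to the deed date 23 August 2014; E is treated as recorded 30 January 2015, the work-commencement date.
Ordering by effective date: F (9 August 2014), D (23 August 2014), A (19 October 2014), E (30 January 2015), B (19 April 2015), C (24 July 2015).
A is senior to E before the subordination, so the two trade places.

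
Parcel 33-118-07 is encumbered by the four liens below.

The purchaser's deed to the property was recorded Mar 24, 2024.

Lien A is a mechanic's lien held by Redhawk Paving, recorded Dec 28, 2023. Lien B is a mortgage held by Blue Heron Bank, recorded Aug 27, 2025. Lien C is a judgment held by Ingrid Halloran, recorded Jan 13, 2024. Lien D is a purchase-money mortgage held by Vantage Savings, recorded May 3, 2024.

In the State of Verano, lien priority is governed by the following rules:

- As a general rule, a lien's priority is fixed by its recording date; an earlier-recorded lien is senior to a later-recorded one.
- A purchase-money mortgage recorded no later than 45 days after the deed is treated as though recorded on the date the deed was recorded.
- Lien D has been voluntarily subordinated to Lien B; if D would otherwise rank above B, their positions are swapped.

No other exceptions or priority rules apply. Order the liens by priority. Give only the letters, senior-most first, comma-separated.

Effective dates: D's effective date is the deed date, Mar 24, 2024.
Ordering by effective date: A (Dec 28, 2023), C (Jan 13, 2024), D (Mar 24, 2024), B (Aug 27, 2025).
The subordination applies — D was senior to B — so D and B swap.

A, C, B, D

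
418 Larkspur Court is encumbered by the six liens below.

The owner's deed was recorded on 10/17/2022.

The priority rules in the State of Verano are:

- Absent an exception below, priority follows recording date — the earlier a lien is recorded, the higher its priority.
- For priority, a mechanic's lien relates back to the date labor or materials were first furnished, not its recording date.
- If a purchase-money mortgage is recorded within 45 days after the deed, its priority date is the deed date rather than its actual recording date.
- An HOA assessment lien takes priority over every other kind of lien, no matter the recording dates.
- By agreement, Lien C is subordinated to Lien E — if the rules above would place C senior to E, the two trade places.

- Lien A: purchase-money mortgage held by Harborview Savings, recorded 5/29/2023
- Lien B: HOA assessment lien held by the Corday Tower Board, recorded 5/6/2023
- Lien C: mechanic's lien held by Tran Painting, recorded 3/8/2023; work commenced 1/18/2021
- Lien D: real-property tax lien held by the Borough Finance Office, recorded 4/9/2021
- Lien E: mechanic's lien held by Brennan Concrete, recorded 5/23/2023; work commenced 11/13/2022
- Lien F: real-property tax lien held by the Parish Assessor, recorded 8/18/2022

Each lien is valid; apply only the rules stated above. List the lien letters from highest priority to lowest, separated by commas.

Effective dates: A missed the 45-day window (224 days after the deed), so its recording date stands; C is treated as recorded 1/18/2021, the work-commencement date; E relates back to 11/13/2022 (work commenced).
B is an HOA assessment lien and takes priority over every other lien.
The other liens, earliest effective date first: C (1/18/2021), D (4/9/2021), F (8/18/2022), E (11/13/2022), A (5/29/2023).
Because C would otherwise rank above E, the subordination swaps them.

B, E, D, F, C, A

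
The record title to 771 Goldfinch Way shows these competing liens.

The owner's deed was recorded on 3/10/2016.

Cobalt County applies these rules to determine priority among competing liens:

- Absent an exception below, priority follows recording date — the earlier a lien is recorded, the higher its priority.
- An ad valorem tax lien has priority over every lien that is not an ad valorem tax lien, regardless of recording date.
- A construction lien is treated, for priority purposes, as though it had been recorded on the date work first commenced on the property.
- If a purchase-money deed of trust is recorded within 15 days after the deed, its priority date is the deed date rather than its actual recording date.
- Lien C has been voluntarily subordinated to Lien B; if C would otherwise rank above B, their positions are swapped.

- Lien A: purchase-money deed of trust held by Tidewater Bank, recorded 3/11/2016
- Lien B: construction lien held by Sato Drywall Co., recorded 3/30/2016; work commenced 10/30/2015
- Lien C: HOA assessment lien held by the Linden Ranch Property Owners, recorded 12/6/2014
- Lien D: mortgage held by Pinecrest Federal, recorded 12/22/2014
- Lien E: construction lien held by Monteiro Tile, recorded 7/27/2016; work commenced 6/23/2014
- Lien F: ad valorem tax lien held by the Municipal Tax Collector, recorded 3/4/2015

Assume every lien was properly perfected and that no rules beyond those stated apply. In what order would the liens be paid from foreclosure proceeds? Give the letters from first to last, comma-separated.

F, E, B, D, C, A

Effective dates after the stated exceptions: A was recorded within the 15-day window, so its effective date is the deed date 3/10/2016; B's effective date is 10/30/2015, when work began; E's effective date is 6/23/2014, when work began.
F, as an ad valorem tax lien, has superpriority and ranks first.
Remaining liens by effective date: E (6/23/2014), C (12/6/2014), D (12/22/2014), B (10/30/2015), A (3/10/2016).
C is senior to B before the subordination, so the two trade places.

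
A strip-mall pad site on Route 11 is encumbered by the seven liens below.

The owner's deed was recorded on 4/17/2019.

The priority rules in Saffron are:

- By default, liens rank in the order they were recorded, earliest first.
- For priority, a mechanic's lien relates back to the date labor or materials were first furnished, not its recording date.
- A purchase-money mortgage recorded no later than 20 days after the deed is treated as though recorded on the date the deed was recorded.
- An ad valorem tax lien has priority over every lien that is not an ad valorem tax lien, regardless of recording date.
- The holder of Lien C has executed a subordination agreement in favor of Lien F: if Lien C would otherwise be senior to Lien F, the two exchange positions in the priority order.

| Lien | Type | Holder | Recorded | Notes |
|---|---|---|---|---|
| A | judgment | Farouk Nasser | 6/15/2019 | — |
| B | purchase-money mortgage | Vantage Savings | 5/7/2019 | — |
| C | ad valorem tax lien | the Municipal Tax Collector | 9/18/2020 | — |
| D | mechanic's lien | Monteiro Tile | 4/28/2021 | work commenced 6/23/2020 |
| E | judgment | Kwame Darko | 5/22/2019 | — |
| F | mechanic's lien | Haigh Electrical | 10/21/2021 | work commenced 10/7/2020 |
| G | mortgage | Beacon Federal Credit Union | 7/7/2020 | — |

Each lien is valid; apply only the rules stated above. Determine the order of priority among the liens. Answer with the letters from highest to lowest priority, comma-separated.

Adjusting effective dates: B's effective date is the deed date, 4/17/2019; D's effective date is 6/23/2020, when work began; F is treated as recorded 10/7/2020, the work-commencement date.
C is an ad valorem tax lien and takes priority over every other lien.
Ordering the rest by effective date: B (4/17/2019), E (5/22/2019), A (6/15/2019), D (6/23/2020), G (7/7/2020), F (10/7/2020).
The subordination applies — C was senior to F — so C and F swap.

F, B, E, A, D, G, C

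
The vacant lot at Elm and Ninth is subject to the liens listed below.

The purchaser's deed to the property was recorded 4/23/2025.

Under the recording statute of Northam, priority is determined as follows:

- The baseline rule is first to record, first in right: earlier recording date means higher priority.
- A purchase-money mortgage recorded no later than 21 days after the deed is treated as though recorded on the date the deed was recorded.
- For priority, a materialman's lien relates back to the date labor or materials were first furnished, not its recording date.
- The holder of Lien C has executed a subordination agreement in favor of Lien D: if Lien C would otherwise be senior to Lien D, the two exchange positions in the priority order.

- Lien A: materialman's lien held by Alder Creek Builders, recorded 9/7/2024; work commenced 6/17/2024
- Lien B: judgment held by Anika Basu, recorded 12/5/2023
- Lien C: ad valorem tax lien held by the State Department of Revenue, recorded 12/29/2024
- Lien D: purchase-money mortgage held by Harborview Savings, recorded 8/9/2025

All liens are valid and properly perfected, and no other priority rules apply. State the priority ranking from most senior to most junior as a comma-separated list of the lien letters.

Adjusting effective dates: A relates back to 6/17/2024 (work commenced); D missed the 21-day window (108 days after the deed), so its recording date stands.
Ordering by effective date: B (12/5/2023), A (6/17/2024), C (12/29/2024), D (8/9/2025).
The subordination applies — C was senior to D — so C and D swap.

B, A, D, C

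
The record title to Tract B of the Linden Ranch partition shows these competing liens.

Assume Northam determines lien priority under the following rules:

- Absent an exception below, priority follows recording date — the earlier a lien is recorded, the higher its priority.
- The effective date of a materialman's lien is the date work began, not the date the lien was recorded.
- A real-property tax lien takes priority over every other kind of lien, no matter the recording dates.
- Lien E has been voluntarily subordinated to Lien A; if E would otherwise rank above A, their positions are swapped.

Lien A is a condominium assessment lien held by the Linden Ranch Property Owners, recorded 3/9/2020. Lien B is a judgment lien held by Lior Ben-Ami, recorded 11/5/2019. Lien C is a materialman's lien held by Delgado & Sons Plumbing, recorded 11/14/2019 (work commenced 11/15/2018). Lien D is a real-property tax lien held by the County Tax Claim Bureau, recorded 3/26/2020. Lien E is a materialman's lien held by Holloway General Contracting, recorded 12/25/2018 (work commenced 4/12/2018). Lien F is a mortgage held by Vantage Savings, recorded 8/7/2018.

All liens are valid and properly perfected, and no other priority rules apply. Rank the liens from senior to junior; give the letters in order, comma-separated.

D, A, F, C, B, E

Adjusting effective dates: C is treated as recorded 11/15/2018, the work-commencement date; E relates back to 4/12/2018 (work commenced).
D is a real-property tax lien, so it outranks all other liens regardless of date.
Remaining liens by effective date: E (4/12/2018), F (8/7/2018), C (11/15/2018), B (11/5/2019), A (3/9/2020).
Because E would otherwise rank above A, the subordination swaps them.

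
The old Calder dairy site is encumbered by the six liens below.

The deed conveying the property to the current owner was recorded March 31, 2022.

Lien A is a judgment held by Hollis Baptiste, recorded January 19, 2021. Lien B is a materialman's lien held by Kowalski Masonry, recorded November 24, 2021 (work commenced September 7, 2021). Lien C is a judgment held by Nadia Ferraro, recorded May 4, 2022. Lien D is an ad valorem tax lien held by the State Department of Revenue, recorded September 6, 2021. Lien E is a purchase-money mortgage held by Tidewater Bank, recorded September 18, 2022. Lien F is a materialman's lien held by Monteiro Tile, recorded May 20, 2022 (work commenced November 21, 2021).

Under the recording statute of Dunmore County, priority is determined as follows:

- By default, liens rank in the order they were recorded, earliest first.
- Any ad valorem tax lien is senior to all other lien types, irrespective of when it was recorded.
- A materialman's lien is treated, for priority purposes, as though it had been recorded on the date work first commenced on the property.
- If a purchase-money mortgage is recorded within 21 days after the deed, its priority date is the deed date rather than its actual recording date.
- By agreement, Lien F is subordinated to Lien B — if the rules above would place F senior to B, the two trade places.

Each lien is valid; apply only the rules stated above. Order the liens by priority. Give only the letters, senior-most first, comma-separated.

D, A, B, F, C, E

Effective dates after the stated exceptions: B's effective date is September 7, 2021, when work began; E missed the 21-day window (171 days after the deed), so its recording date stands; F is treated as recorded November 21, 2021, the work-commencement date.
D is an ad valorem tax lien, so it outranks all other liens regardless of date.
The other liens, earliest effective date first: A (January 19, 2021), B (September 7, 2021), F (November 21, 2021), C (May 4, 2022), E (September 18, 2022).
Since F is not senior to B, the subordination leaves the order unchanged.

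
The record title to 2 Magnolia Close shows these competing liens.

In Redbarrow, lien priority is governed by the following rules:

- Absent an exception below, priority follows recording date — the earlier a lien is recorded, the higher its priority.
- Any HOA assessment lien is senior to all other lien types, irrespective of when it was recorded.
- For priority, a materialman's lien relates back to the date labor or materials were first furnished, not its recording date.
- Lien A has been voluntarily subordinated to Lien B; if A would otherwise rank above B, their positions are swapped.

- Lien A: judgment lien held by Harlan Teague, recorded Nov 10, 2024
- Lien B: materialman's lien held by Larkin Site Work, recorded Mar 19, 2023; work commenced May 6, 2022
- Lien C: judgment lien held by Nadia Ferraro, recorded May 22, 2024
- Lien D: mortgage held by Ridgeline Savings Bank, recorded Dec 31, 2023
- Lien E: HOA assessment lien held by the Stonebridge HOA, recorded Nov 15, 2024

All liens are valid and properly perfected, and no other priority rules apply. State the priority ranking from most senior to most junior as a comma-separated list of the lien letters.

Effective dates: B's effective date is May 6, 2022, when work began.
E is an HOA assessment lien, so it outranks all other liens regardless of date.
Among the remaining liens, by effective date: B (May 6, 2022), D (Dec 31, 2023), C (May 22, 2024), A (Nov 10, 2024).
A is already junior to B, so the subordination agreement changes nothing.

E, B, D, C, A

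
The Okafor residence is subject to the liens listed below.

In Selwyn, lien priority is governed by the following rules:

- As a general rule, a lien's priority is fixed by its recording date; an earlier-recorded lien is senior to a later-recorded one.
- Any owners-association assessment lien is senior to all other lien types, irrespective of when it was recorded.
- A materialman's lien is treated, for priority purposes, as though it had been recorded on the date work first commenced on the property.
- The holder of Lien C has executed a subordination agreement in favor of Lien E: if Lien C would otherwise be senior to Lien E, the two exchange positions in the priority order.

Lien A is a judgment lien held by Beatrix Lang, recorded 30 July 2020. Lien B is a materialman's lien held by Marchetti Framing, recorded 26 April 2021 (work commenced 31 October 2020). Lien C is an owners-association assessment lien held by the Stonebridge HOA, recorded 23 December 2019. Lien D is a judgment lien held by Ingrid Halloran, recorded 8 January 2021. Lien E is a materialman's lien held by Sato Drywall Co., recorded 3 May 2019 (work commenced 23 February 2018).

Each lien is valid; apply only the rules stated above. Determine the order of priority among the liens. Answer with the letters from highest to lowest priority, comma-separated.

E, C, A, B, D

Effective dates: B relates back to 31 October 2020 (work commenced); E's effective date is 23 February 2018, when work began.
As an owners-association assessment lien, C is senior to every other lien.
The other liens, earliest effective date first: E (23 February 2018), A (30 July 2020), B (31 October 2020), D (8 January 2021).
Because C would otherwise rank above E, the subordination swaps them.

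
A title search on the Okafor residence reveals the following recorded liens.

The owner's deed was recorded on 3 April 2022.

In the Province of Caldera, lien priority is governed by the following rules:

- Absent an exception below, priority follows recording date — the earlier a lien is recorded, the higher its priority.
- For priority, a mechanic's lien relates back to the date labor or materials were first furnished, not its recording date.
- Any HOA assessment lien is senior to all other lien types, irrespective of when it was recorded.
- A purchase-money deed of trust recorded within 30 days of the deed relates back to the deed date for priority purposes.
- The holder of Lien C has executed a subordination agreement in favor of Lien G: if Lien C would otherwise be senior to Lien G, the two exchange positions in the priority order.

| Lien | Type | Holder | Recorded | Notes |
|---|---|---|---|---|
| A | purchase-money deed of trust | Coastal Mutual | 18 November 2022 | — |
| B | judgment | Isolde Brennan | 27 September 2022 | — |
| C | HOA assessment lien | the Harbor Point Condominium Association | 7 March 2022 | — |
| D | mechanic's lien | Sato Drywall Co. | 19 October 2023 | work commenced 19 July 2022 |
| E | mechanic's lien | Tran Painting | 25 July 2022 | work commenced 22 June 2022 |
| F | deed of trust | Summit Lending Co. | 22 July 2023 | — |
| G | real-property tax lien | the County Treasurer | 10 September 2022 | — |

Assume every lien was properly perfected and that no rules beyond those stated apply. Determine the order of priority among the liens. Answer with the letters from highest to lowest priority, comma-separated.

G, E, D, C, B, A, F

Effective dates after the stated exceptions: A missed the 30-day window (229 days after the deed), so its recording date stands; D's effective date is 19 July 2022, when work began; E is treated as recorded 22 June 2022, the work-commencement date.
As an HOA assessment lien, C is senior to every other lien.
Ordering the rest by effective date: E (22 June 2022), D (19 July 2022), G (10 September 2022), B (27 September 2022), A (18 November 2022), F (22 July 2023).
Because C would otherwise rank above G, the subordination swaps them.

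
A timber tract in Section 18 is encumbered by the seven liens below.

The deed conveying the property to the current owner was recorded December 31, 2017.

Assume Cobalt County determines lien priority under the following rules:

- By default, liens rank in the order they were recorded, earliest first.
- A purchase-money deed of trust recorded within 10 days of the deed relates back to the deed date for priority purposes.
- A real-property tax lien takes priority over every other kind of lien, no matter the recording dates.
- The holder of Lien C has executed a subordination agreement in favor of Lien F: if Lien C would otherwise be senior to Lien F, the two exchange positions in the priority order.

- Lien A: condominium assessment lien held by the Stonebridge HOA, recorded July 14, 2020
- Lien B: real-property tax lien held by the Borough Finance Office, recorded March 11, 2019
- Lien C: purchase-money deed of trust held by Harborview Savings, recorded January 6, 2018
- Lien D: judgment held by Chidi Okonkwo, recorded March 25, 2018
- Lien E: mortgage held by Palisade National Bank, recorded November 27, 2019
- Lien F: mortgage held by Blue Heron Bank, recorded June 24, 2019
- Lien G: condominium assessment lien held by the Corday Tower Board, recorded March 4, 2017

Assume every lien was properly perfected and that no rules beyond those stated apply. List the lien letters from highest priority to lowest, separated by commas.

B, G, F, D, C, E, A

First, effective dates: C's effective date is the deed date, December 31, 2017.
B is a real-property tax lien and takes priority over every other lien.
The other liens, earliest effective date first: G (March 4, 2017), C (December 31, 2017), D (March 25, 2018), F (June 24, 2019), E (November 27, 2019), A (July 14, 2020).
C is senior to F before the subordination, so the two trade places.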